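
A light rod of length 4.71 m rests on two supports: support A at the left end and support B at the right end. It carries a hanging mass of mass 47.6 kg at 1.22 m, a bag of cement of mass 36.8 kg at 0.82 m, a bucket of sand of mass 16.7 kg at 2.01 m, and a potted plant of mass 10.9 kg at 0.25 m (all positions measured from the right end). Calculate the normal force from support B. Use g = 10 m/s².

About support A:
Hanging mass: 47.6 × 10 = 476 N down at 1.22 m → arm 3.49 m, τ = 476 × 3.49 = 1661 N·m clockwise.
Bag of cement: 36.8 × 10 = 368 N down at 0.82 m → arm 3.89 m, τ = 368 × 3.89 = 1432 N·m clockwise.
Bucket of sand: 16.7 × 10 = 167 N down at 2.01 m → arm 2.7 m, τ = 167 × 2.7 = 450.9 N·m clockwise.
Potted plant: 10.9 × 10 = 109 N down at 0.25 m → arm 4.46 m, τ = 109 × 4.46 = 486.1 N·m clockwise.
Net load moment about support A = 4030 N·m clockwise.
Reaction R at support B is upward at 0 m, arm 4.71 m → moment R × 4.71 counterclockwise.
Setting net torque to zero: R × 4.71 = 4030 → R = 856 N.

R_B ≈ 856 N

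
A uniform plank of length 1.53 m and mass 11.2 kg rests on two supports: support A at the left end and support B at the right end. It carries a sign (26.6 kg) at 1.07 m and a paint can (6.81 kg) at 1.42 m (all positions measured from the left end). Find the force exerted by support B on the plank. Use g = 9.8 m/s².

About support A:
Beam weight: 11.2 × 9.8 = 109.8 N down at 0.765 m → arm 0.765 m, τ = 109.8 × 0.765 = 84 N·m clockwise.
Sign: 26.6 × 9.8 = 260.7 N down at 1.07 m → arm 1.07 m, τ = 260.7 × 1.07 = 278.9 N·m clockwise.
Paint can: 6.81 × 9.8 = 66.74 N down at 1.42 m → arm 1.42 m, τ = 66.74 × 1.42 = 94.77 N·m clockwise.
Net load moment about support A = 457.7 N·m clockwise.
Reaction R at support B is upward at 1.53 m, arm 1.53 m → moment R × 1.53 counterclockwise.
Balancing moments: R × 1.53 = 457.7, giving R = 299 N.

R_B ≈ 299 N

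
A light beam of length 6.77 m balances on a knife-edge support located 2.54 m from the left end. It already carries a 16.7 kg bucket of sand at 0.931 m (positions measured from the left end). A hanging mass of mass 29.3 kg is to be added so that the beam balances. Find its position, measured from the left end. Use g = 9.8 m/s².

Take moments about the knife-edge support (at 2.54 m from the left end).
Bucket of sand: 16.7 × 9.8 = 163.7 N down at 0.931 m → arm 1.609 m, τ = 163.7 × 1.609 = 263.4 N·m counterclockwise.
Net moment of existing loads = 263.4 N·m counterclockwise.
The hanging mass weighs 29.3 × 9.8 = 287.1 N and must supply an equal clockwise moment, so its lever arm about the knife-edge support is 263.4 / 287.1 = 0.917 m.
That puts it at 2.54 + 0.917 = 3.46 m from the left end.

x ≈ 3.46 m from the left end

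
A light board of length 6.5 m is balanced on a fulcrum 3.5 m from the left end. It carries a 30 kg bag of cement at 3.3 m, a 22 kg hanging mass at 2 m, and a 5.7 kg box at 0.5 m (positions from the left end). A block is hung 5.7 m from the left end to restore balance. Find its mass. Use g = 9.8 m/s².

m ≈ 25.5 kg

Taking torques about the fulcrum (at 3.5 m from the left end):
Bag of cement: 30 × 9.8 = 294 N down at 3.3 m → arm 0.2 m, τ = 294 × 0.2 = 58.8 N·m counterclockwise.
Hanging mass: 22 × 9.8 = 215.6 N down at 2 m → arm 1.5 m, τ = 215.6 × 1.5 = 323.4 N·m counterclockwise.
Box: 5.7 × 9.8 = 55.86 N down at 0.5 m → arm 3 m, τ = 55.86 × 3 = 167.6 N·m counterclockwise.
Net moment of known loads = 549.8 N·m counterclockwise.
An unknown mass m at 5.7 m has arm 2.2 m; its moment is m·g·2.2 clockwise.
Setting net torque to zero: m × 9.8 × 2.2 = 549.8 → m = 549.8 / (9.8 × 2.2) = 25.5 kg.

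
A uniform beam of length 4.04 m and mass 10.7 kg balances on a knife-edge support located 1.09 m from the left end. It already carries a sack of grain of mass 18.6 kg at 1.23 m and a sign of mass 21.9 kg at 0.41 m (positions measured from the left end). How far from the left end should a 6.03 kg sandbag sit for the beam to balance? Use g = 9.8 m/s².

x ≈ 1.48 m from the left end

Choose the knife-edge support (at 1.09 m from the left end) as the axis so the support reaction has zero arm there.
Beam weight: 10.7 × 9.8 = 104.9 N down at 2.02 m → arm 0.93 m, τ = 104.9 × 0.93 = 97.56 N·m clockwise.
Sack of grain: 18.6 × 9.8 = 182.3 N down at 1.23 m → arm 0.14 m, τ = 182.3 × 0.14 = 25.52 N·m clockwise.
Sign: 21.9 × 9.8 = 214.6 N down at 0.41 m → arm 0.68 m, τ = 214.6 × 0.68 = 145.9 N·m counterclockwise.
Net moment of existing loads = 22.82 N·m counterclockwise.
The sandbag weighs 6.03 × 9.8 = 59.09 N and must supply an equal clockwise moment, so its lever arm about the knife-edge support is 22.82 / 59.09 = 0.386 m.
That puts it at 1.09 + 0.386 = 1.48 m from the left end.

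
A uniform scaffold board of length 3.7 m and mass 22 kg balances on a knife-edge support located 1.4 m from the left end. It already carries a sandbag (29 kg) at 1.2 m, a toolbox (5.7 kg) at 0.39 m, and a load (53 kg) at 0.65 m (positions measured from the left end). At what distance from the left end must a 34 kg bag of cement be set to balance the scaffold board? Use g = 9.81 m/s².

x ≈ 2.62 m from the left end

Sum moments about the knife-edge support (at 1.4 m from the left end) (the support reaction has zero arm there).
Beam weight: 22 × 9.81 = 215.8 N down at 1.85 m → arm 0.45 m, τ = 215.8 × 0.45 = 97.11 N·m clockwise.
Sandbag: 29 × 9.81 = 284.5 N down at 1.2 m → arm 0.2 m, τ = 284.5 × 0.2 = 56.9 N·m counterclockwise.
Toolbox: 5.7 × 9.81 = 55.92 N down at 0.39 m → arm 1.01 m, τ = 55.92 × 1.01 = 56.48 N·m counterclockwise.
Load: 53 × 9.81 = 519.9 N down at 0.65 m → arm 0.75 m, τ = 519.9 × 0.75 = 389.9 N·m counterclockwise.
Net moment of existing loads = 406.2 N·m counterclockwise.
The bag of cement weighs 34 × 9.81 = 333.5 N and must supply an equal clockwise moment, so its lever arm about the knife-edge support is 406.2 / 333.5 = 1.22 m.
That puts it at 1.4 + 1.22 = 2.62 m from the left end.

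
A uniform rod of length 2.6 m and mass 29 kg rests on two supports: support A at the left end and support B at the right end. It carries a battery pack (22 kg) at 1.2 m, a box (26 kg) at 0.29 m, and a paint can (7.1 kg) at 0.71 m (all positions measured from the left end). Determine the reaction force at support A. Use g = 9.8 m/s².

R_A ≈ 535 N

Choose support B as the axis so its reaction then has zero moment arm.
Beam weight: 29 × 9.8 = 284.2 N down at 1.3 m → arm 1.3 m, τ = 284.2 × 1.3 = 369.5 N·m counterclockwise.
Battery pack: 22 × 9.8 = 215.6 N down at 1.2 m → arm 1.4 m, τ = 215.6 × 1.4 = 301.8 N·m counterclockwise.
Box: 26 × 9.8 = 254.8 N down at 0.29 m → arm 2.31 m, τ = 254.8 × 2.31 = 588.6 N·m counterclockwise.
Paint can: 7.1 × 9.8 = 69.58 N down at 0.71 m → arm 1.89 m, τ = 69.58 × 1.89 = 131.5 N·m counterclockwise.
Net load moment about support B = 1391 N·m counterclockwise.
Reaction R at support A is upward at 0 m, arm 2.6 m → moment R × 2.6 clockwise.
Setting net torque to zero: R × 2.6 = 1391 → R = 535 N.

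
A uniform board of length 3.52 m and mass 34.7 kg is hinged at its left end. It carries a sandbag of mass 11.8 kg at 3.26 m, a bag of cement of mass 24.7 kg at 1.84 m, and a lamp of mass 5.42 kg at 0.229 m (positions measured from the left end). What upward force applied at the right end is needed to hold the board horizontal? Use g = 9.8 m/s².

About the left end:
Beam weight: 34.7 × 9.8 = 340.1 N down at 1.76 m → arm 1.76 m, τ = 340.1 × 1.76 = 598.6 N·m clockwise.
Sandbag: 11.8 × 9.8 = 115.6 N down at 3.26 m → arm 3.26 m, τ = 115.6 × 3.26 = 376.9 N·m clockwise.
Bag of cement: 24.7 × 9.8 = 242.1 N down at 1.84 m → arm 1.84 m, τ = 242.1 × 1.84 = 445.5 N·m clockwise.
Lamp: 5.42 × 9.8 = 53.12 N down at 0.229 m → arm 0.229 m, τ = 53.12 × 0.229 = 12.16 N·m clockwise.
Net moment of the loads = 1433 N·m clockwise.
The upward force F acts at the right end, arm 3.52 m, giving F × 3.52 counterclockwise.
Balancing moments: F × 3.52 = 1433, giving F = 1433 / 3.52 = 407 N.

F ≈ 407 N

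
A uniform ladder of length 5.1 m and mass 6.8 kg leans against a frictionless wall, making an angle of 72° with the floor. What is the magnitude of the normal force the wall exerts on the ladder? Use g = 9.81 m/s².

N_wall ≈ 10.8 N

Take moments about the foot of the ladder.
Ladder weight 6.8×9.81 = 66.71 N acts at 2.55 m along the ladder; its horizontal arm is 2.55·cos72° = 0.788 m → τ = 52.57 N·m clockwise.
Wall normal N acts horizontally at the top; its moment arm is the height L sinθ = 5.1·sin72° = 4.85 m, counterclockwise.
For rotational equilibrium, N × 4.85 = 52.57, so N = 10.8 N.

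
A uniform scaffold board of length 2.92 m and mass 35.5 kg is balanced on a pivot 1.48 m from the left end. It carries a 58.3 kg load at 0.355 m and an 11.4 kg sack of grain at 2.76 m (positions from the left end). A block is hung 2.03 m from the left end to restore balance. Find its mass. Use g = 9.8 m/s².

Sum moments about the pivot (at 1.48 m from the left end) (the support reaction has zero arm there).
Beam weight: 35.5 × 9.8 = 347.9 N down at 1.46 m → arm 0.02 m, τ = 347.9 × 0.02 = 6.958 N·m counterclockwise.
Load: 58.3 × 9.8 = 571.3 N down at 0.355 m → arm 1.125 m, τ = 571.3 × 1.125 = 642.7 N·m counterclockwise.
Sack of grain: 11.4 × 9.8 = 111.7 N down at 2.76 m → arm 1.28 m, τ = 111.7 × 1.28 = 143 N·m clockwise.
Net moment of known loads = 506.7 N·m counterclockwise.
An unknown mass m at 2.03 m has arm 0.55 m; its moment is m·g·0.55 clockwise.
Setting net torque to zero: m × 9.8 × 0.55 = 506.7 → m = 506.7 / (9.8 × 0.55) = 94 kg.

m ≈ 94 kg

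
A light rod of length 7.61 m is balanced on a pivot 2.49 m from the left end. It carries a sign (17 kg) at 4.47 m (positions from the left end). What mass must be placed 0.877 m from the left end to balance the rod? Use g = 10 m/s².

Taking torques about the pivot (at 2.49 m from the left end):
Sign: 17 × 10 = 170 N down at 4.47 m → arm 1.98 m, τ = 170 × 1.98 = 336.6 N·m clockwise.
Net moment of known loads = 336.6 N·m clockwise.
An unknown mass m at 0.877 m has arm 1.613 m; its moment is m·g·1.613 counterclockwise.
Setting net torque to zero: m × 10 × 1.613 = 336.6 → m = 336.6 / (10 × 1.613) = 20.9 kg.

m ≈ 20.9 kg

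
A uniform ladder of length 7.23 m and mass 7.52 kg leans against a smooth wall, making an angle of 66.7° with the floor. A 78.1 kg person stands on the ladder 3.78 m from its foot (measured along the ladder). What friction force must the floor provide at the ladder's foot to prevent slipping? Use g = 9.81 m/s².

f ≈ 188 N

Choose the foot of the ladder as the axis so the floor normal and friction both act there and drop out.
Ladder weight 7.52×9.81 = 73.77 N acts at 3.615 m along the ladder; its horizontal arm is 3.615·cos66.7° = 1.43 m → τ = 105.5 N·m clockwise.
Person: 78.1×9.81 = 766.2 N at 3.78 m → arm 1.495 m → τ = 1145 N·m clockwise.
Wall normal N acts horizontally at the top; its moment arm is the height L sinθ = 7.23·sin66.7° = 6.64 m, counterclockwise.
Setting net torque to zero: N × 6.64 = 1250 → N = 188 N.
ΣFx = 0: friction at the foot balances the wall's push, so f = N_wall = 188 N.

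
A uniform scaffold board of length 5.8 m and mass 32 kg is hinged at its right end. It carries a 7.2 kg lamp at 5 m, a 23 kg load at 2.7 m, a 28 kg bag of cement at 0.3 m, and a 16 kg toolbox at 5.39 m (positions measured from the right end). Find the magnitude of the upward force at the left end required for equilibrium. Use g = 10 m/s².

Choose the right end as the axis so the unknown pivot reaction has zero arm there.
Beam weight: 32 × 10 = 320 N down at 2.9 m → arm 2.9 m, τ = 320 × 2.9 = 928 N·m counterclockwise.
Lamp: 7.2 × 10 = 72 N down at 5 m → arm 5 m, τ = 72 × 5 = 360 N·m counterclockwise.
Load: 23 × 10 = 230 N down at 2.7 m → arm 2.7 m, τ = 230 × 2.7 = 621 N·m counterclockwise.
Bag of cement: 28 × 10 = 280 N down at 0.3 m → arm 0.3 m, τ = 280 × 0.3 = 84 N·m counterclockwise.
Toolbox: 16 × 10 = 160 N down at 5.39 m → arm 5.39 m, τ = 160 × 5.39 = 862.4 N·m counterclockwise.
Net moment of the loads = 2855 N·m counterclockwise.
The upward force F acts at the left end, arm 5.8 m, giving F × 5.8 clockwise.
Στ = 0 ⇒ F × 5.8 = 2855 ⇒ F = 2855 / 5.8 = 492 N.

F ≈ 492 N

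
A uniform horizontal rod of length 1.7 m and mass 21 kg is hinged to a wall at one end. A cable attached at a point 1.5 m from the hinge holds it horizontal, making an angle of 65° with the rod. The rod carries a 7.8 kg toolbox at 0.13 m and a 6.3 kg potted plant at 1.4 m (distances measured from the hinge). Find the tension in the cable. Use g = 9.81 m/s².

Take moments about the hinge.
Beam weight: 21 × 9.81 = 206 N down at 0.85 m → arm 0.85 m, τ = 206 × 0.85 = 175.1 N·m clockwise.
Toolbox: 7.8 × 9.81 = 76.52 N down at 0.13 m → arm 0.13 m, τ = 76.52 × 0.13 = 9.948 N·m clockwise.
Potted plant: 6.3 × 9.81 = 61.8 N down at 1.4 m → arm 1.4 m, τ = 61.8 × 1.4 = 86.52 N·m clockwise.
Total clockwise load moment = 271.6 N·m.
The cable tension T acts at 1.5 m; only its component perpendicular to the rod, T sinθ, produces torque. sin 65° = 0.9063.
Setting net torque to zero: T × 1.5 × 0.9063 = 271.6 → T = 271.6 / 1.359 = 200 N.

T ≈ 200 N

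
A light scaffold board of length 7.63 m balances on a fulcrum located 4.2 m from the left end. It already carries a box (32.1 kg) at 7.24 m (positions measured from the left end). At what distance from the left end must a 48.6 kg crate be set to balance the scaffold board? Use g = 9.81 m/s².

Taking torques about the fulcrum (at 4.2 m from the left end):
Box: 32.1 × 9.81 = 314.9 N down at 7.24 m → arm 3.04 m, τ = 314.9 × 3.04 = 957.3 N·m clockwise.
Net moment of existing loads = 957.3 N·m clockwise.
The crate weighs 48.6 × 9.81 = 476.8 N and must supply an equal counterclockwise moment, so its lever arm about the fulcrum is 957.3 / 476.8 = 2.01 m.
That puts it at 4.2 − 2.01 = 2.19 m from the left end.

x ≈ 2.19 m from the left end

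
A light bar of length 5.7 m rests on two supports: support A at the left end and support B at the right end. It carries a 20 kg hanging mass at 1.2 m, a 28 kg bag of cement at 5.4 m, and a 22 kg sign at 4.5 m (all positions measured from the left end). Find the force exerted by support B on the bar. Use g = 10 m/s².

Taking torques about support A:
Hanging mass: 20 × 10 = 200 N down at 1.2 m → arm 1.2 m, τ = 200 × 1.2 = 240 N·m clockwise.
Bag of cement: 28 × 10 = 280 N down at 5.4 m → arm 5.4 m, τ = 280 × 5.4 = 1512 N·m clockwise.
Sign: 22 × 10 = 220 N down at 4.5 m → arm 4.5 m, τ = 220 × 4.5 = 990 N·m clockwise.
Net load moment about support A = 2742 N·m clockwise.
Reaction R at support B is upward at 5.7 m, arm 5.7 m → moment R × 5.7 counterclockwise.
Balancing moments: R × 5.7 = 2742, giving R = 481 N.

R_B ≈ 481 N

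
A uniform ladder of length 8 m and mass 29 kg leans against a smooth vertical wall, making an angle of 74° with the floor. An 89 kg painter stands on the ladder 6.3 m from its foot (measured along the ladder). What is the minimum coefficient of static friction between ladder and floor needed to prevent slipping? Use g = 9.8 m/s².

μ_min ≈ 0.206

Sum moments about the foot of the ladder (the floor normal and friction both act there and drop out).
Ladder weight 29×9.8 = 284.2 N acts at 4 m along the ladder; its horizontal arm is 4·cos74° = 1.103 m → τ = 313.5 N·m clockwise.
Painter: 89×9.8 = 872.2 N at 6.3 m → arm 1.737 m → τ = 1515 N·m clockwise.
Wall normal N acts horizontally at the top; its moment arm is the height L sinθ = 8·sin74° = 7.69 m, counterclockwise.
Balancing moments: N × 7.69 = 1828, giving N = 237.7 N.
ΣFx = 0 ⇒ f = N_wall = 237.7 N. ΣFy = 0 ⇒ N_floor = 1156 N.
μ_min = f / N_floor = 237.7 / 1156 = 0.206.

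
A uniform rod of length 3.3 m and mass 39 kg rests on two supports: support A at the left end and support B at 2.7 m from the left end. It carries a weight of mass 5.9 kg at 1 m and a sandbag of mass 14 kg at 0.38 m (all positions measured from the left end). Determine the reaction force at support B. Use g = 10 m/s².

Taking torques about support A:
Beam weight: 39 × 10 = 390 N down at 1.65 m → arm 1.65 m, τ = 390 × 1.65 = 643.5 N·m clockwise.
Weight: 5.9 × 10 = 59 N down at 1 m → arm 1 m, τ = 59 × 1 = 59 N·m clockwise.
Sandbag: 14 × 10 = 140 N down at 0.38 m → arm 0.38 m, τ = 140 × 0.38 = 53.2 N·m clockwise.
Net load moment about support A = 755.7 N·m clockwise.
Reaction R at support B is upward at 2.7 m, arm 2.7 m → moment R × 2.7 counterclockwise.
Στ = 0 ⇒ R × 2.7 = 755.7 ⇒ R = 280 N.

R_B ≈ 280 N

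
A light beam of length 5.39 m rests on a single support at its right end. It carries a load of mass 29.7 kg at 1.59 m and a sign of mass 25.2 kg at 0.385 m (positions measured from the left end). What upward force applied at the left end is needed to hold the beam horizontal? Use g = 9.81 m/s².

F ≈ 435 N

Take moments about the right end.
Load: 29.7 × 9.81 = 291.4 N down at 1.59 m → arm 3.8 m, τ = 291.4 × 3.8 = 1107 N·m counterclockwise.
Sign: 25.2 × 9.81 = 247.2 N down at 0.385 m → arm 5.005 m, τ = 247.2 × 5.005 = 1237 N·m counterclockwise.
Net moment of the loads = 2344 N·m counterclockwise.
The upward force F acts at the left end, arm 5.39 m, giving F × 5.39 clockwise.
For rotational equilibrium, F × 5.39 = 2344, so F = 2344 / 5.39 = 435 N.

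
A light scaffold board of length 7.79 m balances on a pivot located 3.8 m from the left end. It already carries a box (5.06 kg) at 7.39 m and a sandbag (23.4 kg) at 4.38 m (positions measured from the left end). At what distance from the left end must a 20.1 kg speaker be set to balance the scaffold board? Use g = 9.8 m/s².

Taking torques about the pivot (at 3.8 m from the left end):
Box: 5.06 × 9.8 = 49.59 N down at 7.39 m → arm 3.59 m, τ = 49.59 × 3.59 = 178 N·m clockwise.
Sandbag: 23.4 × 9.8 = 229.3 N down at 4.38 m → arm 0.58 m, τ = 229.3 × 0.58 = 133 N·m clockwise.
Net moment of existing loads = 311 N·m clockwise.
The speaker weighs 20.1 × 9.8 = 197 N and must supply an equal counterclockwise moment, so its lever arm about the pivot is 311 / 197 = 1.58 m.
That puts it at 3.8 − 1.58 = 2.22 m from the left end.

x ≈ 2.22 m from the left end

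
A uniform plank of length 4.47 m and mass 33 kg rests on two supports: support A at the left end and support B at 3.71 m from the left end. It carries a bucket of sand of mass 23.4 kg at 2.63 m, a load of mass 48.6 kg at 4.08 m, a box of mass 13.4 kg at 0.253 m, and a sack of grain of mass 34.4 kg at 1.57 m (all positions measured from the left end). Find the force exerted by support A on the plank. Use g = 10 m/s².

Taking torques about support B:
Beam weight: 33 × 10 = 330 N down at 2.235 m → arm 1.475 m, τ = 330 × 1.475 = 486.8 N·m counterclockwise.
Bucket of sand: 23.4 × 10 = 234 N down at 2.63 m → arm 1.08 m, τ = 234 × 1.08 = 252.7 N·m counterclockwise.
Load: 48.6 × 10 = 486 N down at 4.08 m → arm 0.37 m, τ = 486 × 0.37 = 179.8 N·m clockwise.
Box: 13.4 × 10 = 134 N down at 0.253 m → arm 3.457 m, τ = 134 × 3.457 = 463.2 N·m counterclockwise.
Sack of grain: 34.4 × 10 = 344 N down at 1.57 m → arm 2.14 m, τ = 344 × 2.14 = 736.2 N·m counterclockwise.
Net load moment about support B = 1759 N·m counterclockwise.
Reaction R at support A is upward at 0 m, arm 3.71 m → moment R × 3.71 clockwise.
Setting net torque to zero: R × 3.71 = 1759 → R = 474 N.

R_A ≈ 474 N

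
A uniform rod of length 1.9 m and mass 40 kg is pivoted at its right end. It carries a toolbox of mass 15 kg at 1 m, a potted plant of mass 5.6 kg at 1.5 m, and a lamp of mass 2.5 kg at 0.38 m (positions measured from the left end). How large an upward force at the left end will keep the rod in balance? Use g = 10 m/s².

F ≈ 303 N

Sum moments about the right end (the unknown pivot reaction has zero arm there).
Beam weight: 40 × 10 = 400 N down at 0.95 m → arm 0.95 m, τ = 400 × 0.95 = 380 N·m counterclockwise.
Toolbox: 15 × 10 = 150 N down at 1 m → arm 0.9 m, τ = 150 × 0.9 = 135 N·m counterclockwise.
Potted plant: 5.6 × 10 = 56 N down at 1.5 m → arm 0.4 m, τ = 56 × 0.4 = 22.4 N·m counterclockwise.
Lamp: 2.5 × 10 = 25 N down at 0.38 m → arm 1.52 m, τ = 25 × 1.52 = 38 N·m counterclockwise.
Net moment of the loads = 575.4 N·m counterclockwise.
The upward force F acts at the left end, arm 1.9 m, giving F × 1.9 clockwise.
Balancing moments: F × 1.9 = 575.4, giving F = 575.4 / 1.9 = 303 N.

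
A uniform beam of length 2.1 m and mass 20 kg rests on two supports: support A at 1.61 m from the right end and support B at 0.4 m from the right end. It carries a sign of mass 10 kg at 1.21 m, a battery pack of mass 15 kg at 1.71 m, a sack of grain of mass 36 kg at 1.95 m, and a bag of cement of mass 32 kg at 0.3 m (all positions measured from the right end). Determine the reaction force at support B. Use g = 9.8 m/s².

R_B ≈ 351 N

About support A:
Beam weight: 20 × 9.8 = 196 N down at 1.05 m → arm 0.56 m, τ = 196 × 0.56 = 109.8 N·m clockwise.
Sign: 10 × 9.8 = 98 N down at 1.21 m → arm 0.4 m, τ = 98 × 0.4 = 39.2 N·m clockwise.
Battery pack: 15 × 9.8 = 147 N down at 1.71 m → arm 0.1 m, τ = 147 × 0.1 = 14.7 N·m counterclockwise.
Sack of grain: 36 × 9.8 = 352.8 N down at 1.95 m → arm 0.34 m, τ = 352.8 × 0.34 = 120 N·m counterclockwise.
Bag of cement: 32 × 9.8 = 313.6 N down at 0.3 m → arm 1.31 m, τ = 313.6 × 1.31 = 410.8 N·m clockwise.
Net load moment about support A = 425.1 N·m clockwise.
Reaction R at support B is upward at 0.4 m, arm 1.21 m → moment R × 1.21 counterclockwise.
For rotational equilibrium, R × 1.21 = 425.1, so R = 351 N.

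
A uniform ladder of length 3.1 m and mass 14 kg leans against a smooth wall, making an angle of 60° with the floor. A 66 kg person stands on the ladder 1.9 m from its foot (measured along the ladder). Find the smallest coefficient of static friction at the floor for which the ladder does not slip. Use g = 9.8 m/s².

Choose the foot of the ladder as the axis so the floor normal and friction both act there and drop out.
Ladder weight 14×9.8 = 137.2 N acts at 1.55 m along the ladder; its horizontal arm is 1.55·cos60° = 0.775 m → τ = 106.3 N·m clockwise.
Person: 66×9.8 = 646.8 N at 1.9 m → arm 0.95 m → τ = 614.5 N·m clockwise.
Wall normal N acts horizontally at the top; its moment arm is the height L sinθ = 3.1·sin60° = 2.685 m, counterclockwise.
Στ = 0 ⇒ N × 2.685 = 720.8 ⇒ N = 268.5 N.
ΣFx = 0 ⇒ f = N_wall = 268.5 N. ΣFy = 0 ⇒ N_floor = 784 N.
μ_min = f / N_floor = 268.5 / 784 = 0.342.

μ_min ≈ 0.342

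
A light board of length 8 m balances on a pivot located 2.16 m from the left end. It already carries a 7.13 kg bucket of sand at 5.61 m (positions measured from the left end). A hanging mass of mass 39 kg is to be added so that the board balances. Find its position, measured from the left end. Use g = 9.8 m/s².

About the pivot (at 2.16 m from the left end):
Bucket of sand: 7.13 × 9.8 = 69.87 N down at 5.61 m → arm 3.45 m, τ = 69.87 × 3.45 = 241.1 N·m clockwise.
Net moment of existing loads = 241.1 N·m clockwise.
The hanging mass weighs 39 × 9.8 = 382.2 N and must supply an equal counterclockwise moment, so its lever arm about the pivot is 241.1 / 382.2 = 0.631 m.
That puts it at 2.16 − 0.631 = 1.53 m from the left end.

x ≈ 1.53 m from the left end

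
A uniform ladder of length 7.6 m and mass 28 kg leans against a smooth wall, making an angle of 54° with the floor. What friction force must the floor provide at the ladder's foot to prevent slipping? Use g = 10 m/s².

Taking torques about the foot of the ladder:
Ladder weight 28×10 = 280 N acts at 3.8 m along the ladder; its horizontal arm is 3.8·cos54° = 2.234 m → τ = 625.5 N·m clockwise.
Wall normal N acts horizontally at the top; its moment arm is the height L sinθ = 7.6·sin54° = 6.149 m, counterclockwise.
For rotational equilibrium, N × 6.149 = 625.5, so N = 102 N.
ΣFx = 0: friction at the foot balances the wall's push, so f = N_wall = 102 N.

f ≈ 102 N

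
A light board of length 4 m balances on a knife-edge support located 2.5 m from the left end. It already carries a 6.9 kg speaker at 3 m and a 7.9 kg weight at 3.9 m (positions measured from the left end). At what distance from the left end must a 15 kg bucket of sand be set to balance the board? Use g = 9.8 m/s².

Taking torques about the knife-edge support (at 2.5 m from the left end):
Speaker: 6.9 × 9.8 = 67.62 N down at 3 m → arm 0.5 m, τ = 67.62 × 0.5 = 33.81 N·m clockwise.
Weight: 7.9 × 9.8 = 77.42 N down at 3.9 m → arm 1.4 m, τ = 77.42 × 1.4 = 108.4 N·m clockwise.
Net moment of existing loads = 142.2 N·m clockwise.
The bucket of sand weighs 15 × 9.8 = 147 N and must supply an equal counterclockwise moment, so its lever arm about the knife-edge support is 142.2 / 147 = 0.967 m.
That puts it at 2.5 − 0.967 = 1.53 m from the left end.

x ≈ 1.53 m from the left end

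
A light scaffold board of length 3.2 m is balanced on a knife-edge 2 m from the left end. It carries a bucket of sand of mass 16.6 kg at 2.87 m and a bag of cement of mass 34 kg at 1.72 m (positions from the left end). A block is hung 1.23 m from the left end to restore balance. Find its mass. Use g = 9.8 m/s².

m ≈ 6.39 kg

Take moments about the knife-edge (at 2 m from the left end).
Bucket of sand: 16.6 × 9.8 = 162.7 N down at 2.87 m → arm 0.87 m, τ = 162.7 × 0.87 = 141.5 N·m clockwise.
Bag of cement: 34 × 9.8 = 333.2 N down at 1.72 m → arm 0.28 m, τ = 333.2 × 0.28 = 93.3 N·m counterclockwise.
Net moment of known loads = 48.2 N·m clockwise.
An unknown mass m at 1.23 m has arm 0.77 m; its moment is m·g·0.77 counterclockwise.
Balancing moments: m × 9.8 × 0.77 = 48.2, giving m = 48.2 / (9.8 × 0.77) = 6.39 kg.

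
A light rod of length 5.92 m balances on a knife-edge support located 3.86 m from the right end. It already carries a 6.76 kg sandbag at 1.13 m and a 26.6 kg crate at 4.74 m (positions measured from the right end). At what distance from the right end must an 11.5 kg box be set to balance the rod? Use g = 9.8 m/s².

x ≈ 3.43 m from the right end

Take moments about the knife-edge support (at 3.86 m from the right end).
Sandbag: 6.76 × 9.8 = 66.25 N down at 1.13 m → arm 2.73 m, τ = 66.25 × 2.73 = 180.9 N·m clockwise.
Crate: 26.6 × 9.8 = 260.7 N down at 4.74 m → arm 0.88 m, τ = 260.7 × 0.88 = 229.4 N·m counterclockwise.
Net moment of existing loads = 48.5 N·m counterclockwise.
The box weighs 11.5 × 9.8 = 112.7 N and must supply an equal clockwise moment, so its lever arm about the knife-edge support is 48.5 / 112.7 = 0.43 m.
That puts it at 3.86 − 0.43 = 3.43 m from the right end.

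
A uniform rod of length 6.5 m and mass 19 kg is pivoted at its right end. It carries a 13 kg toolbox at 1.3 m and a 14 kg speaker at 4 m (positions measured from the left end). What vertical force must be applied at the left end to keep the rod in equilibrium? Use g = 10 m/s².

F ≈ 253 N

Take moments about the right end.
Beam weight: 19 × 10 = 190 N down at 3.25 m → arm 3.25 m, τ = 190 × 3.25 = 617.5 N·m counterclockwise.
Toolbox: 13 × 10 = 130 N down at 1.3 m → arm 5.2 m, τ = 130 × 5.2 = 676 N·m counterclockwise.
Speaker: 14 × 10 = 140 N down at 4 m → arm 2.5 m, τ = 140 × 2.5 = 350 N·m counterclockwise.
Net moment of the loads = 1644 N·m counterclockwise.
The upward force F acts at the left end, arm 6.5 m, giving F × 6.5 clockwise.
Στ = 0 ⇒ F × 6.5 = 1644 ⇒ F = 1644 / 6.5 = 253 N.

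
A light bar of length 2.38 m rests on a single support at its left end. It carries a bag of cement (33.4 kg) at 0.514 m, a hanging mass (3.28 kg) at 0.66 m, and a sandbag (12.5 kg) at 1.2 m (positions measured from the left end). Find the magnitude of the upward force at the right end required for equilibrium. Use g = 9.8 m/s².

Sum moments about the left end (the unknown pivot reaction has zero arm there).
Bag of cement: 33.4 × 9.8 = 327.3 N down at 0.514 m → arm 0.514 m, τ = 327.3 × 0.514 = 168.2 N·m clockwise.
Hanging mass: 3.28 × 9.8 = 32.14 N down at 0.66 m → arm 0.66 m, τ = 32.14 × 0.66 = 21.21 N·m clockwise.
Sandbag: 12.5 × 9.8 = 122.5 N down at 1.2 m → arm 1.2 m, τ = 122.5 × 1.2 = 147 N·m clockwise.
Net moment of the loads = 336.4 N·m clockwise.
The upward force F acts at the right end, arm 2.38 m, giving F × 2.38 counterclockwise.
Στ = 0 ⇒ F × 2.38 = 336.4 ⇒ F = 336.4 / 2.38 = 141 N.

F ≈ 141 N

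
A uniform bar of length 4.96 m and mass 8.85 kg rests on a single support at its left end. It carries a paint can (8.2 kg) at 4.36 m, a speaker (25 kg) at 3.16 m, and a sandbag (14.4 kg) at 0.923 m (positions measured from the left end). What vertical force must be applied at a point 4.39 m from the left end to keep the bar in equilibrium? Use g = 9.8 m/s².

About the left end:
Beam weight: 8.85 × 9.8 = 86.73 N down at 2.48 m → arm 2.48 m, τ = 86.73 × 2.48 = 215.1 N·m clockwise.
Paint can: 8.2 × 9.8 = 80.36 N down at 4.36 m → arm 4.36 m, τ = 80.36 × 4.36 = 350.4 N·m clockwise.
Speaker: 25 × 9.8 = 245 N down at 3.16 m → arm 3.16 m, τ = 245 × 3.16 = 774.2 N·m clockwise.
Sandbag: 14.4 × 9.8 = 141.1 N down at 0.923 m → arm 0.923 m, τ = 141.1 × 0.923 = 130.2 N·m clockwise.
Net moment of the loads = 1470 N·m clockwise.
The upward force F acts at a point 4.39 m from the left end, arm 4.39 m, giving F × 4.39 counterclockwise.
Balancing moments: F × 4.39 = 1470, giving F = 1470 / 4.39 = 335 N.

F ≈ 335 N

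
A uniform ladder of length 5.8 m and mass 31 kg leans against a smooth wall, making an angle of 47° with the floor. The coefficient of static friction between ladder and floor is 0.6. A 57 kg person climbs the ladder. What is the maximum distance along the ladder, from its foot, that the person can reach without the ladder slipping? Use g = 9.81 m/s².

d ≈ 4.18 m

Take moments about the foot of the ladder.
Ladder weight 31×9.81 = 304.1 N acts at 2.9 m along the ladder; its horizontal arm is 2.9·cos47° = 1.978 m → τ = 601.5 N·m clockwise.
Person weight 57×9.81 = 559.2 N at distance d → arm d·cos47° → τ = 559.2·d·0.682 clockwise.
Wall normal N at the top has arm L sinθ = 4.242 m counterclockwise, so Στ = 0 gives N·4.242 = 601.5 + 381.4·d.
ΣFy = 0 ⇒ N_floor = 863.3 N, so the maximum friction is μ_s·N_floor = 0.6×863.3 = 518 N. ΣFx = 0 ⇒ N_wall = f, so at the slipping point N = 518 N.
Substituting: 518×4.242 = 601.5 + 381.4·d ⇒ d = (2197 − 601.5) / 381.4 = 4.18 m.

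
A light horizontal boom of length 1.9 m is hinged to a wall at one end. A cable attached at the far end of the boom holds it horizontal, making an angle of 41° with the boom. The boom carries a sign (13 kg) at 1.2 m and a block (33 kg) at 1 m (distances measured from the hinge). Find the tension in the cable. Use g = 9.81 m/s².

Taking torques about the hinge:
Sign: 13 × 9.81 = 127.5 N down at 1.2 m → arm 1.2 m, τ = 127.5 × 1.2 = 153 N·m clockwise.
Block: 33 × 9.81 = 323.7 N down at 1 m → arm 1 m, τ = 323.7 × 1 = 323.7 N·m clockwise.
Total clockwise load moment = 476.7 N·m.
The cable tension T acts at 1.9 m; only its component perpendicular to the boom, T sinθ, produces torque. sin 41° = 0.6561.
Στ = 0 ⇒ T × 1.9 × 0.6561 = 476.7 ⇒ T = 476.7 / 1.247 = 382 N.

T ≈ 382 N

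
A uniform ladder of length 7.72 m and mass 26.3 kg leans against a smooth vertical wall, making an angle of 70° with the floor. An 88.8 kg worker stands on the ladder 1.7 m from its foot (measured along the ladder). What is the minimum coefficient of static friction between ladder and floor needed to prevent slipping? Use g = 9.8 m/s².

μ_min ≈ 0.103

About the foot of the ladder:
Ladder weight 26.3×9.8 = 257.7 N acts at 3.86 m along the ladder; its horizontal arm is 3.86·cos70° = 1.32 m → τ = 340.2 N·m clockwise.
Worker: 88.8×9.8 = 870.2 N at 1.7 m → arm 0.5814 m → τ = 505.9 N·m clockwise.
Wall normal N acts horizontally at the top; its moment arm is the height L sinθ = 7.72·sin70° = 7.254 m, counterclockwise.
Balancing moments: N × 7.254 = 846.1, giving N = 116.6 N.
ΣFx = 0 ⇒ f = N_wall = 116.6 N. ΣFy = 0 ⇒ N_floor = 1128 N.
μ_min = f / N_floor = 116.6 / 1128 = 0.103.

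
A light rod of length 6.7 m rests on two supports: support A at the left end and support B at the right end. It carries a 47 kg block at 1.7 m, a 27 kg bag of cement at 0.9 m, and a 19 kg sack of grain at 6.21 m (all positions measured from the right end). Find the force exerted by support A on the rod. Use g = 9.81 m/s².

R_A ≈ 325 N

Take moments about support B.
Block: 47 × 9.81 = 461.1 N down at 1.7 m → arm 1.7 m, τ = 461.1 × 1.7 = 783.9 N·m counterclockwise.
Bag of cement: 27 × 9.81 = 264.9 N down at 0.9 m → arm 0.9 m, τ = 264.9 × 0.9 = 238.4 N·m counterclockwise.
Sack of grain: 19 × 9.81 = 186.4 N down at 6.21 m → arm 6.21 m, τ = 186.4 × 6.21 = 1158 N·m counterclockwise.
Net load moment about support B = 2180 N·m counterclockwise.
Reaction R at support A is upward at 6.7 m, arm 6.7 m → moment R × 6.7 clockwise.
Στ = 0 ⇒ R × 6.7 = 2180 ⇒ R = 325 N.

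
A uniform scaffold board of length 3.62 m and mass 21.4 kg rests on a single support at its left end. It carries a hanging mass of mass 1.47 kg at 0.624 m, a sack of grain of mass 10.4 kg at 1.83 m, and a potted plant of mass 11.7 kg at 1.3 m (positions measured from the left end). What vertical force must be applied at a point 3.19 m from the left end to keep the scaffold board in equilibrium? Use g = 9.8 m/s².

F ≈ 227 N

Sum moments about the left end (the unknown pivot reaction has zero arm there).
Beam weight: 21.4 × 9.8 = 209.7 N down at 1.81 m → arm 1.81 m, τ = 209.7 × 1.81 = 379.6 N·m clockwise.
Hanging mass: 1.47 × 9.8 = 14.41 N down at 0.624 m → arm 0.624 m, τ = 14.41 × 0.624 = 8.992 N·m clockwise.
Sack of grain: 10.4 × 9.8 = 101.9 N down at 1.83 m → arm 1.83 m, τ = 101.9 × 1.83 = 186.5 N·m clockwise.
Potted plant: 11.7 × 9.8 = 114.7 N down at 1.3 m → arm 1.3 m, τ = 114.7 × 1.3 = 149.1 N·m clockwise.
Net moment of the loads = 724.2 N·m clockwise.
The upward force F acts at a point 3.19 m from the left end, arm 3.19 m, giving F × 3.19 counterclockwise.
Στ = 0 ⇒ F × 3.19 = 724.2 ⇒ F = 724.2 / 3.19 = 227 N.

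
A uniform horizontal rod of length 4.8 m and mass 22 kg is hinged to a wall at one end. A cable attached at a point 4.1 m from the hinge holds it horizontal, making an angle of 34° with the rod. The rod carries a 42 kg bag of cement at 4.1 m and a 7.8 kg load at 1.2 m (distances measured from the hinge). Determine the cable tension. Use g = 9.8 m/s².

T ≈ 1000 N

About the hinge:
Beam weight: 22 × 9.8 = 215.6 N down at 2.4 m → arm 2.4 m, τ = 215.6 × 2.4 = 517.4 N·m clockwise.
Bag of cement: 42 × 9.8 = 411.6 N down at 4.1 m → arm 4.1 m, τ = 411.6 × 4.1 = 1688 N·m clockwise.
Load: 7.8 × 9.8 = 76.44 N down at 1.2 m → arm 1.2 m, τ = 76.44 × 1.2 = 91.73 N·m clockwise.
Total clockwise load moment = 2297 N·m.
The cable tension T acts at 4.1 m; only its component perpendicular to the rod, T sinθ, produces torque. sin 34° = 0.5592.
Balancing moments: T × 4.1 × 0.5592 = 2297, giving T = 2297 / 2.293 = 1000 N.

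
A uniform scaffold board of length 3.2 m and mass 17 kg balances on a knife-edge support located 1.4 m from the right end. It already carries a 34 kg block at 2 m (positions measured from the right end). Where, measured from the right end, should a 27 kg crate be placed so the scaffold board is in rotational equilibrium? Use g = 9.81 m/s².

x ≈ 0.519 m from the right end

Sum moments about the knife-edge support (at 1.4 m from the right end) (the support reaction has zero arm there).
Beam weight: 17 × 9.81 = 166.8 N down at 1.6 m → arm 0.2 m, τ = 166.8 × 0.2 = 33.36 N·m counterclockwise.
Block: 34 × 9.81 = 333.5 N down at 2 m → arm 0.6 m, τ = 333.5 × 0.6 = 200.1 N·m counterclockwise.
Net moment of existing loads = 233.5 N·m counterclockwise.
The crate weighs 27 × 9.81 = 264.9 N and must supply an equal clockwise moment, so its lever arm about the knife-edge support is 233.5 / 264.9 = 0.881 m.
That puts it at 1.4 − 0.881 = 0.519 m from the right end.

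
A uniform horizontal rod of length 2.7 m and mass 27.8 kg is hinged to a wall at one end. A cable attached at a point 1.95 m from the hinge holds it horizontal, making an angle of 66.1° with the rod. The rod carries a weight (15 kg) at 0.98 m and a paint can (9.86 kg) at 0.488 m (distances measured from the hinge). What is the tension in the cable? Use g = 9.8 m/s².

T ≈ 314 N

Sum moments about the hinge (the unknown hinge reaction has zero arm there).
Beam weight: 27.8 × 9.8 = 272.4 N down at 1.35 m → arm 1.35 m, τ = 272.4 × 1.35 = 367.7 N·m clockwise.
Weight: 15 × 9.8 = 147 N down at 0.98 m → arm 0.98 m, τ = 147 × 0.98 = 144.1 N·m clockwise.
Paint can: 9.86 × 9.8 = 96.63 N down at 0.488 m → arm 0.488 m, τ = 96.63 × 0.488 = 47.16 N·m clockwise.
Total clockwise load moment = 559 N·m.
The cable tension T acts at 1.95 m; only its component perpendicular to the rod, T sinθ, produces torque. sin 66.1° = 0.9143.
Στ = 0 ⇒ T × 1.95 × 0.9143 = 559 ⇒ T = 559 / 1.783 = 314 N.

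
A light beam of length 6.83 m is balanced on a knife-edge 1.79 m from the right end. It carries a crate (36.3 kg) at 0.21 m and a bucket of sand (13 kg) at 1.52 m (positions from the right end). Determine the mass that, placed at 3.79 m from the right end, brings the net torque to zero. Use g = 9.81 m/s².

Take moments about the knife-edge (at 1.79 m from the right end).
Crate: 36.3 × 9.81 = 356.1 N down at 0.21 m → arm 1.58 m, τ = 356.1 × 1.58 = 562.6 N·m clockwise.
Bucket of sand: 13 × 9.81 = 127.5 N down at 1.52 m → arm 0.27 m, τ = 127.5 × 0.27 = 34.43 N·m clockwise.
Net moment of known loads = 597 N·m clockwise.
An unknown mass m at 3.79 m has arm 2 m; its moment is m·g·2 counterclockwise.
Setting net torque to zero: m × 9.81 × 2 = 597 → m = 597 / (9.81 × 2) = 30.4 kg.

m ≈ 30.4 kg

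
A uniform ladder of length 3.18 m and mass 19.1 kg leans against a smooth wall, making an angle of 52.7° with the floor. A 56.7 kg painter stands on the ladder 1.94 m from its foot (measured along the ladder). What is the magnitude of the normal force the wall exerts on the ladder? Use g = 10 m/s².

Choose the foot of the ladder as the axis so the floor normal and friction both act there and drop out.
Ladder weight 19.1×10 = 191 N acts at 1.59 m along the ladder; its horizontal arm is 1.59·cos52.7° = 0.9635 m → τ = 184 N·m clockwise.
Painter: 56.7×10 = 567 N at 1.94 m → arm 1.176 m → τ = 666.8 N·m clockwise.
Wall normal N acts horizontally at the top; its moment arm is the height L sinθ = 3.18·sin52.7° = 2.53 m, counterclockwise.
Setting net torque to zero: N × 2.53 = 850.8 → N = 336 N.

N_wall ≈ 336 N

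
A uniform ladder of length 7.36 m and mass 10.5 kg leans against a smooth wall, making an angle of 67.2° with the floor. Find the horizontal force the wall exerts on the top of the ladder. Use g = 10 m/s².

Take moments about the foot of the ladder.
Ladder weight 10.5×10 = 105 N acts at 3.68 m along the ladder; its horizontal arm is 3.68·cos67.2° = 1.426 m → τ = 149.7 N·m clockwise.
Wall normal N acts horizontally at the top; its moment arm is the height L sinθ = 7.36·sin67.2° = 6.785 m, counterclockwise.
Balancing moments: N × 6.785 = 149.7, giving N = 22.1 N.

N_wall ≈ 22.1 N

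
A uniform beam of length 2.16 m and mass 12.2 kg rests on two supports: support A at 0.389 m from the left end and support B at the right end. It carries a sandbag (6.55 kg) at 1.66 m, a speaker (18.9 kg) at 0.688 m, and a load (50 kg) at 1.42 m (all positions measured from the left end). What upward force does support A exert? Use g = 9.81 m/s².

Choose support B as the axis so its reaction then has zero moment arm.
Beam weight: 12.2 × 9.81 = 119.7 N down at 1.08 m → arm 1.08 m, τ = 119.7 × 1.08 = 129.3 N·m counterclockwise.
Sandbag: 6.55 × 9.81 = 64.26 N down at 1.66 m → arm 0.5 m, τ = 64.26 × 0.5 = 32.13 N·m counterclockwise.
Speaker: 18.9 × 9.81 = 185.4 N down at 0.688 m → arm 1.472 m, τ = 185.4 × 1.472 = 272.9 N·m counterclockwise.
Load: 50 × 9.81 = 490.5 N down at 1.42 m → arm 0.74 m, τ = 490.5 × 0.74 = 363 N·m counterclockwise.
Net load moment about support B = 797.3 N·m counterclockwise.
Reaction R at support A is upward at 0.389 m, arm 1.771 m → moment R × 1.771 clockwise.
Στ = 0 ⇒ R × 1.771 = 797.3 ⇒ R = 450 N.

R_A ≈ 450 N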